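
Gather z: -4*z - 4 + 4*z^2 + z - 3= 4*z^2 - 3*z - 7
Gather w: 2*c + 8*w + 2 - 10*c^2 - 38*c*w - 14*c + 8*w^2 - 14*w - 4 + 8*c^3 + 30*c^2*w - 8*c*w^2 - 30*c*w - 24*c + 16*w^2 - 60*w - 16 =8*c^3 - 10*c^2 - 36*c + w^2*(24 - 8*c) + w*(30*c^2 - 68*c - 66) - 18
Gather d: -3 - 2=-5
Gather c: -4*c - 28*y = -4*c - 28*y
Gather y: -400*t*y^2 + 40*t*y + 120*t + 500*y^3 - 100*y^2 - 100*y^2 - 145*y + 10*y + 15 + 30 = 120*t + 500*y^3 + y^2*(-400*t - 200) + y*(40*t - 135) + 45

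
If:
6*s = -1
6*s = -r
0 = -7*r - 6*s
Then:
No Solution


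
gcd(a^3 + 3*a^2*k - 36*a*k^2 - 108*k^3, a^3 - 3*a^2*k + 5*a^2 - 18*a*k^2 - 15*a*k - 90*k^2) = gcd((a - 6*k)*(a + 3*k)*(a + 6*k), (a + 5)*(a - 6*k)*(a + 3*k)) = a^2 - 3*a*k - 18*k^2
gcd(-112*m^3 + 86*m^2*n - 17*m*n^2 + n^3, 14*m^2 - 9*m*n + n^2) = 14*m^2 - 9*m*n + n^2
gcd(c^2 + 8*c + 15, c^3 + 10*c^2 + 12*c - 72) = 1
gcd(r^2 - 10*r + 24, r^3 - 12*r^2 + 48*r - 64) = r - 4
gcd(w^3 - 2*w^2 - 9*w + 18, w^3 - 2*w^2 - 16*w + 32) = w - 2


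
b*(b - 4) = b^2 - 4*b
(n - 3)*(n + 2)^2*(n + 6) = n^4 + 7*n^3 - 2*n^2 - 60*n - 72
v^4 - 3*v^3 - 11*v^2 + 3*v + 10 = (v - 5)*(v - 1)*(v + 1)*(v + 2)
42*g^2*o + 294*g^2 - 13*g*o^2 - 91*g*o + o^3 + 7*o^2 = (-7*g + o)*(-6*g + o)*(o + 7)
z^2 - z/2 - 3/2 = (z - 3/2)*(z + 1)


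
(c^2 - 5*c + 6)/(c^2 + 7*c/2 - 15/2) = 2*(c^2 - 5*c + 6)/(2*c^2 + 7*c - 15)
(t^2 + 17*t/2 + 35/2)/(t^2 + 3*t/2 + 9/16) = 8*(2*t^2 + 17*t + 35)/(16*t^2 + 24*t + 9)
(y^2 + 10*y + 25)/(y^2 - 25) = (y + 5)/(y - 5)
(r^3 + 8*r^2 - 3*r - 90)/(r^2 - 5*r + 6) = (r^2 + 11*r + 30)/(r - 2)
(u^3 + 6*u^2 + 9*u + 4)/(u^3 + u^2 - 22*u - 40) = (u^2 + 2*u + 1)/(u^2 - 3*u - 10)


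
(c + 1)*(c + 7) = c^2 + 8*c + 7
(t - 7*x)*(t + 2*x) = t^2 - 5*t*x - 14*x^2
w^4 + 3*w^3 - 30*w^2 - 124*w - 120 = (w - 6)*(w + 2)^2*(w + 5)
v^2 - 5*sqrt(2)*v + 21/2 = (v - 7*sqrt(2)/2)*(v - 3*sqrt(2)/2)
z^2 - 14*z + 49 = (z - 7)^2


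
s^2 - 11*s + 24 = (s - 8)*(s - 3)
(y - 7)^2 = y^2 - 14*y + 49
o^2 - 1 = (o - 1)*(o + 1)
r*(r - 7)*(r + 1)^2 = r^4 - 5*r^3 - 13*r^2 - 7*r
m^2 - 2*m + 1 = (m - 1)^2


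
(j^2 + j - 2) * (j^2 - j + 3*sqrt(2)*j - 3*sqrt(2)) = j^4 + 3*sqrt(2)*j^3 - 3*j^2 - 9*sqrt(2)*j + 2*j + 6*sqrt(2)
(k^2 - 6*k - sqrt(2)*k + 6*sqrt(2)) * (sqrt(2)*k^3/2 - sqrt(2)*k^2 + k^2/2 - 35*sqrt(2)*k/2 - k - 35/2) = sqrt(2)*k^5/2 - 4*sqrt(2)*k^4 - k^4/2 - 12*sqrt(2)*k^3 + 4*k^3 + 23*k^2/2 + 109*sqrt(2)*k^2 - 105*k + 23*sqrt(2)*k/2 - 105*sqrt(2)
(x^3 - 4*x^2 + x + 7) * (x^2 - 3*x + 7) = x^5 - 7*x^4 + 20*x^3 - 24*x^2 - 14*x + 49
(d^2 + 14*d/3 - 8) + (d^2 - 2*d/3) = 2*d^2 + 4*d - 8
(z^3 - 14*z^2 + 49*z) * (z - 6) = z^4 - 20*z^3 + 133*z^2 - 294*z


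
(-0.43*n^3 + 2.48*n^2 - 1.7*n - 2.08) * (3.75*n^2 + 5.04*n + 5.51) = -1.6125*n^5 + 7.1328*n^4 + 3.7549*n^3 - 2.7032*n^2 - 19.8502*n - 11.4608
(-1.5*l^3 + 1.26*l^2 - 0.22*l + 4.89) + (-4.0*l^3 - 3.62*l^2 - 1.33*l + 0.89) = -5.5*l^3 - 2.36*l^2 - 1.55*l + 5.78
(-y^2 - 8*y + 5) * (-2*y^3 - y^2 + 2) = 2*y^5 + 17*y^4 - 2*y^3 - 7*y^2 - 16*y + 10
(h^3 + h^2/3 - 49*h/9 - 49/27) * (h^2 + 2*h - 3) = h^5 + 7*h^4/3 - 70*h^3/9 - 370*h^2/27 + 343*h/27 + 49/9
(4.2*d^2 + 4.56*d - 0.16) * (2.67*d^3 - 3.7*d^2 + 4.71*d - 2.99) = 11.214*d^5 - 3.3648*d^4 + 2.4828*d^3 + 9.5116*d^2 - 14.388*d + 0.4784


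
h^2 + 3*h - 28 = (h - 4)*(h + 7)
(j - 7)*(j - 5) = j^2 - 12*j + 35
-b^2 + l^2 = (-b + l)*(b + l)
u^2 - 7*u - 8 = (u - 8)*(u + 1)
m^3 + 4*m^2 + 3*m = m*(m + 1)*(m + 3)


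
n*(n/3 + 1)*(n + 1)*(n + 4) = n^4/3 + 8*n^3/3 + 19*n^2/3 + 4*n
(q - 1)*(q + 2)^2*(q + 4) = q^4 + 7*q^3 + 12*q^2 - 4*q - 16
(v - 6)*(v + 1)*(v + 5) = v^3 - 31*v - 30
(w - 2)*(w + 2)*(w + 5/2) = w^3 + 5*w^2/2 - 4*w - 10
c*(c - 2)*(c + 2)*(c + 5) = c^4 + 5*c^3 - 4*c^2 - 20*c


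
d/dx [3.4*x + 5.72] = 3.40000000000000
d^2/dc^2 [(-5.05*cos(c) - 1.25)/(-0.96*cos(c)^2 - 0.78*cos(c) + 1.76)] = (-0.93424479166666*(1 - cos(c)^2)^2 - 5.26041666666667*cos(c)^5 - 50.517578125*cos(c)^3 - 12.3000081380208*cos(c)^2 + 44.5918330439815*cos(c) + 23.099365234375)/(1.0*cos(c)^2 + 0.8125*cos(c) - 1.83333333333333)^3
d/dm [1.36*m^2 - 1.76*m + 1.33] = 2.72*m - 1.76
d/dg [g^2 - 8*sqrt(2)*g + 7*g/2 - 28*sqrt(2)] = 2*g - 8*sqrt(2) + 7/2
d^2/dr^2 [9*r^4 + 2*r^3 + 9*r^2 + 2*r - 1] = 108*r^2 + 12*r + 18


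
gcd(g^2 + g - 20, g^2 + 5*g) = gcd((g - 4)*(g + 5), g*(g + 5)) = g + 5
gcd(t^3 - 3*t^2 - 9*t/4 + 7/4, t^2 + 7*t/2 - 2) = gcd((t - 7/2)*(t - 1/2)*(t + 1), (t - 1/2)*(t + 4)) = t - 1/2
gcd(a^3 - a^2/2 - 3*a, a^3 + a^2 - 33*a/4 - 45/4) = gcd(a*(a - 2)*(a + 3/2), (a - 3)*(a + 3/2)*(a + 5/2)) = a + 3/2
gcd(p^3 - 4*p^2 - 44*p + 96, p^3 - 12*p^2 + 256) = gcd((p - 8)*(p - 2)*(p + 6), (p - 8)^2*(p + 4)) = p - 8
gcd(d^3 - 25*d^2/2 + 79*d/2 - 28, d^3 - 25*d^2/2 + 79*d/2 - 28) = d^3 - 25*d^2/2 + 79*d/2 - 28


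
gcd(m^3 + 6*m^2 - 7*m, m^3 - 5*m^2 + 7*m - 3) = m - 1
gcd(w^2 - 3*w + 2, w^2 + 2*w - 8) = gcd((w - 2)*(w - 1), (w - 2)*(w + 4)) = w - 2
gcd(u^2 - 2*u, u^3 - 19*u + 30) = u - 2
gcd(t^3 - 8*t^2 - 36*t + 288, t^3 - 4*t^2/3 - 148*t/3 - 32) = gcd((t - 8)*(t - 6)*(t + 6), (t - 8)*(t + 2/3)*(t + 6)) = t^2 - 2*t - 48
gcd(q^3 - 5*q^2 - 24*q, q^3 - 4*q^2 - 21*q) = q^2 + 3*q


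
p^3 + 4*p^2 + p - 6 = (p - 1)*(p + 2)*(p + 3)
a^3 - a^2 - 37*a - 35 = (a - 7)*(a + 1)*(a + 5)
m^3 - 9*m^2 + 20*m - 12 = (m - 6)*(m - 2)*(m - 1)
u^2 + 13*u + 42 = (u + 6)*(u + 7)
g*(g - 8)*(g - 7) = g^3 - 15*g^2 + 56*g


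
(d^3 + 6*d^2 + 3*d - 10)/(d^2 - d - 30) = (d^2 + d - 2)/(d - 6)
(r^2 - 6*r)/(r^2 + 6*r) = (r - 6)/(r + 6)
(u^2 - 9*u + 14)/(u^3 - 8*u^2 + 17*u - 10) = (u - 7)/(u^2 - 6*u + 5)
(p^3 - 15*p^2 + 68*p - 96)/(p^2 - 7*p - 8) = (p^2 - 7*p + 12)/(p + 1)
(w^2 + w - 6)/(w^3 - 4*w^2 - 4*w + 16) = (w + 3)/(w^2 - 2*w - 8)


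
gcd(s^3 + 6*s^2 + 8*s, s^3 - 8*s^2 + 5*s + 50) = s + 2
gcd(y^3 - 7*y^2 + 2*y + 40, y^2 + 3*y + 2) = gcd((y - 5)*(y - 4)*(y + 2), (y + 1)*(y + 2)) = y + 2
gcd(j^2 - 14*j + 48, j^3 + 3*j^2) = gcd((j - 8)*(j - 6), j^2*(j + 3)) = 1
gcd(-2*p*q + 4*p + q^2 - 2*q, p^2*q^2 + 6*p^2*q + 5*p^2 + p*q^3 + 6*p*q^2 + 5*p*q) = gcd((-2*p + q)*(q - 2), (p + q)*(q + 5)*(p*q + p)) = 1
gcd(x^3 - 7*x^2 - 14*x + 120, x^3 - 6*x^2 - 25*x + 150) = x^2 - 11*x + 30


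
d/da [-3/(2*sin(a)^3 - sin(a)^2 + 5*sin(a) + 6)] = 3*(6*sin(a)^2 - 2*sin(a) + 5)*cos(a)/(2*sin(a)^3 - sin(a)^2 + 5*sin(a) + 6)^2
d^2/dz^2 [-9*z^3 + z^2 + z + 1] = 2 - 54*z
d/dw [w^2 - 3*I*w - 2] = 2*w - 3*I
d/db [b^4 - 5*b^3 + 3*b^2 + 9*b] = 4*b^3 - 15*b^2 + 6*b + 9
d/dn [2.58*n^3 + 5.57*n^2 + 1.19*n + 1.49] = 7.74*n^2 + 11.14*n + 1.19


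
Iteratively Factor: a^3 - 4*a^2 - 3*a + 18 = (a - 3)*(a^2 - a - 6) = (a - 3)^2*(a + 2)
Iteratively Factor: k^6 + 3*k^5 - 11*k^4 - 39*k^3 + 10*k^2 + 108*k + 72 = (k + 3)*(k^5 - 11*k^3 - 6*k^2 + 28*k + 24) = (k + 2)*(k + 3)*(k^4 - 2*k^3 - 7*k^2 + 8*k + 12) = (k + 2)^2*(k + 3)*(k^3 - 4*k^2 + k + 6) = (k - 3)*(k + 2)^2*(k + 3)*(k^2 - k - 2) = (k - 3)*(k + 1)*(k + 2)^2*(k + 3)*(k - 2)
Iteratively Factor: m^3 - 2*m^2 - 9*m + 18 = (m - 2)*(m^2 - 9) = (m - 2)*(m + 3)*(m - 3)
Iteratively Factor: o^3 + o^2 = (o)*(o^2 + o) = o^2*(o + 1)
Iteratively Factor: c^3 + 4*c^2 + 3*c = (c)*(c^2 + 4*c + 3) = c*(c + 1)*(c + 3)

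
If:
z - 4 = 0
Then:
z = 4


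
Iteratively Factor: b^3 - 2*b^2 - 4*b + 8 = (b - 2)*(b^2 - 4) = (b - 2)*(b + 2)*(b - 2)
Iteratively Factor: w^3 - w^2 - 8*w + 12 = (w + 3)*(w^2 - 4*w + 4) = (w - 2)*(w + 3)*(w - 2)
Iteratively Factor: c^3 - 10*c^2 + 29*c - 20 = (c - 5)*(c^2 - 5*c + 4) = (c - 5)*(c - 4)*(c - 1)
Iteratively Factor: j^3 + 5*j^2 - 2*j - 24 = (j + 3)*(j^2 + 2*j - 8) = (j - 2)*(j + 3)*(j + 4)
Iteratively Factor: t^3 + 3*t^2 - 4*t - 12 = (t + 3)*(t^2 - 4) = (t + 2)*(t + 3)*(t - 2)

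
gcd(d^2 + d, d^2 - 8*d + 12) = 1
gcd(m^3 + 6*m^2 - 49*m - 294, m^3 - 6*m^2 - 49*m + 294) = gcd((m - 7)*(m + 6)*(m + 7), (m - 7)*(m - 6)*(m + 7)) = m^2 - 49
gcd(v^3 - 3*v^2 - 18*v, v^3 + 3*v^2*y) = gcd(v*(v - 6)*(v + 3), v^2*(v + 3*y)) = v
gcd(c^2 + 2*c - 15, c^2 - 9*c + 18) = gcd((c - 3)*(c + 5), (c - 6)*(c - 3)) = c - 3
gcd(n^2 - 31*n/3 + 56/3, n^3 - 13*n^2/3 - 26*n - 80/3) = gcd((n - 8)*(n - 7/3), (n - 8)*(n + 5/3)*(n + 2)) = n - 8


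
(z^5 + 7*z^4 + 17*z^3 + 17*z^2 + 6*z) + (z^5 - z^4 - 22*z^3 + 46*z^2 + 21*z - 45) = 2*z^5 + 6*z^4 - 5*z^3 + 63*z^2 + 27*z - 45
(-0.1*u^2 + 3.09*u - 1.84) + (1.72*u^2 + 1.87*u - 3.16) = 1.62*u^2 + 4.96*u - 5.0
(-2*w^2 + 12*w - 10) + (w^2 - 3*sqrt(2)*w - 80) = -w^2 - 3*sqrt(2)*w + 12*w - 90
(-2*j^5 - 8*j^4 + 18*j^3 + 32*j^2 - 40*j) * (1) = -2*j^5 - 8*j^4 + 18*j^3 + 32*j^2 - 40*j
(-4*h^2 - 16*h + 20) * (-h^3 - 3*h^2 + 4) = 4*h^5 + 28*h^4 + 28*h^3 - 76*h^2 - 64*h + 80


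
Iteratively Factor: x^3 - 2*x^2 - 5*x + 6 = (x + 2)*(x^2 - 4*x + 3) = (x - 3)*(x + 2)*(x - 1)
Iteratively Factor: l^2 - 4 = (l - 2)*(l + 2)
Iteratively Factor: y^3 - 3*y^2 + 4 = (y + 1)*(y^2 - 4*y + 4) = (y - 2)*(y + 1)*(y - 2)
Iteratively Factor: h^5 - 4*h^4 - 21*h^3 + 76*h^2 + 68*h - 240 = (h - 3)*(h^4 - h^3 - 24*h^2 + 4*h + 80) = (h - 5)*(h - 3)*(h^3 + 4*h^2 - 4*h - 16) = (h - 5)*(h - 3)*(h + 2)*(h^2 + 2*h - 8) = (h - 5)*(h - 3)*(h + 2)*(h + 4)*(h - 2)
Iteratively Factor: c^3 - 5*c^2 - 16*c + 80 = (c - 5)*(c^2 - 16) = (c - 5)*(c + 4)*(c - 4)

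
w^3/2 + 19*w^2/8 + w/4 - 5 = (w/2 + 1)*(w - 5/4)*(w + 4)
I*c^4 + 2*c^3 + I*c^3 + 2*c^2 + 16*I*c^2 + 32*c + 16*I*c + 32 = (c - 4*I)*(c - 2*I)*(c + 4*I)*(I*c + I)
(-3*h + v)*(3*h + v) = -9*h^2 + v^2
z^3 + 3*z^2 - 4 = (z - 1)*(z + 2)^2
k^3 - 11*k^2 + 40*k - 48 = (k - 4)^2*(k - 3)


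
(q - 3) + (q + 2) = 2*q - 1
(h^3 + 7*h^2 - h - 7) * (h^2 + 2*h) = h^5 + 9*h^4 + 13*h^3 - 9*h^2 - 14*h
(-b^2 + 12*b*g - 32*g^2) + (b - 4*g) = -b^2 + 12*b*g + b - 32*g^2 - 4*g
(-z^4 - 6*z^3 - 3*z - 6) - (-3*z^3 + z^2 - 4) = -z^4 - 3*z^3 - z^2 - 3*z - 2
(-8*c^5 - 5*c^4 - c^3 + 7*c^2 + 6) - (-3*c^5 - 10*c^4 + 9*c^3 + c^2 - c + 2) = -5*c^5 + 5*c^4 - 10*c^3 + 6*c^2 + c + 4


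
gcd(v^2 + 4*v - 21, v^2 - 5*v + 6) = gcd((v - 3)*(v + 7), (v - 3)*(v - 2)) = v - 3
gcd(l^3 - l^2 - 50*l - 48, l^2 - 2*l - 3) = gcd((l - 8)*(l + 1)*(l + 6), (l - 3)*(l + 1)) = l + 1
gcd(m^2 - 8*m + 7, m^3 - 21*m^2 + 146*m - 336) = m - 7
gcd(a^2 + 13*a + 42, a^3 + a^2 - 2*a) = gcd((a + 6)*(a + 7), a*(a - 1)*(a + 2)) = 1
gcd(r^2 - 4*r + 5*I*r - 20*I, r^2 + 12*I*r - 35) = r + 5*I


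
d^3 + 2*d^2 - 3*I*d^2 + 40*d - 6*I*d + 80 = (d + 2)*(d - 8*I)*(d + 5*I)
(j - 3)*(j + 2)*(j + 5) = j^3 + 4*j^2 - 11*j - 30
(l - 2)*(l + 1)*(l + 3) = l^3 + 2*l^2 - 5*l - 6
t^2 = t^2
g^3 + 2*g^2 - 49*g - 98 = (g - 7)*(g + 2)*(g + 7)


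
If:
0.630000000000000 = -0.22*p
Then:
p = -2.86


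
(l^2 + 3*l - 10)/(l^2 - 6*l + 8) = (l + 5)/(l - 4)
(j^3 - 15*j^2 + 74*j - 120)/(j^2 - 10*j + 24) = j - 5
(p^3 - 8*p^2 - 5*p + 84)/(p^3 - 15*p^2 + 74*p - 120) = (p^2 - 4*p - 21)/(p^2 - 11*p + 30)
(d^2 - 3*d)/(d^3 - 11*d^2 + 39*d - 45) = d/(d^2 - 8*d + 15)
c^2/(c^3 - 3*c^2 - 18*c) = c/(c^2 - 3*c - 18)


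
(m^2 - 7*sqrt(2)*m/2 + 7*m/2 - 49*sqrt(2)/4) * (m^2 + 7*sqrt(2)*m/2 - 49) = m^4 + 7*m^3/2 - 147*m^2/2 - 1029*m/4 + 343*sqrt(2)*m/2 + 2401*sqrt(2)/4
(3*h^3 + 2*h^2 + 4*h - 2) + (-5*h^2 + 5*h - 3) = 3*h^3 - 3*h^2 + 9*h - 5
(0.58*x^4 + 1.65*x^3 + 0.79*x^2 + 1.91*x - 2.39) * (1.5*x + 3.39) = 0.87*x^5 + 4.4412*x^4 + 6.7785*x^3 + 5.5431*x^2 + 2.8899*x - 8.1021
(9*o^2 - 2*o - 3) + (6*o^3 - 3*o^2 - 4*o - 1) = 6*o^3 + 6*o^2 - 6*o - 4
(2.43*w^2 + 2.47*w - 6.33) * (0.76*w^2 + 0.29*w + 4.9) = 1.8468*w^4 + 2.5819*w^3 + 7.8125*w^2 + 10.2673*w - 31.017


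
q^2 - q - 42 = (q - 7)*(q + 6)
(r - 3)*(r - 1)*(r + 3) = r^3 - r^2 - 9*r + 9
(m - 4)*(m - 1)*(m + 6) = m^3 + m^2 - 26*m + 24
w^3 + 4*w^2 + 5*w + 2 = (w + 1)^2*(w + 2)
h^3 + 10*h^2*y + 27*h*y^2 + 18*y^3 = (h + y)*(h + 3*y)*(h + 6*y)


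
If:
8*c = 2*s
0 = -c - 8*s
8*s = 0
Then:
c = 0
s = 0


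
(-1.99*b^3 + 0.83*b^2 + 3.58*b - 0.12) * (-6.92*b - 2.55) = 13.7708*b^4 - 0.6691*b^3 - 26.8901*b^2 - 8.2986*b + 0.306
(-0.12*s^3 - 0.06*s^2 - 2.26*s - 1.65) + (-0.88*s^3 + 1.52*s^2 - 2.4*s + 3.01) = -1.0*s^3 + 1.46*s^2 - 4.66*s + 1.36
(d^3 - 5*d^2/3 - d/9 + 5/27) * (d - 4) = d^4 - 17*d^3/3 + 59*d^2/9 + 17*d/27 - 20/27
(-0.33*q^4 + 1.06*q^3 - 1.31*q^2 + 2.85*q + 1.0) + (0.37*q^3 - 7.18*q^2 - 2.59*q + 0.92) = -0.33*q^4 + 1.43*q^3 - 8.49*q^2 + 0.26*q + 1.92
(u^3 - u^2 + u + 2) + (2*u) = u^3 - u^2 + 3*u + 2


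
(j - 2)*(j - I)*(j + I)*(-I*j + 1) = -I*j^4 + j^3 + 2*I*j^3 - 2*j^2 - I*j^2 + j + 2*I*j - 2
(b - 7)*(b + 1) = b^2 - 6*b - 7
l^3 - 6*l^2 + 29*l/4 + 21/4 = (l - 7/2)*(l - 3)*(l + 1/2)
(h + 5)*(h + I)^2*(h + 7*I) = h^4 + 5*h^3 + 9*I*h^3 - 15*h^2 + 45*I*h^2 - 75*h - 7*I*h - 35*I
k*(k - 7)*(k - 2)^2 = k^4 - 11*k^3 + 32*k^2 - 28*k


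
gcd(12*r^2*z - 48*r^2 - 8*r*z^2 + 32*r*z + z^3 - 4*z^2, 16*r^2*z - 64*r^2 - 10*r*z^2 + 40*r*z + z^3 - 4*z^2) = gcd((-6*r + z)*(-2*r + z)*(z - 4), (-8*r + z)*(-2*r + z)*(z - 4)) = -2*r*z + 8*r + z^2 - 4*z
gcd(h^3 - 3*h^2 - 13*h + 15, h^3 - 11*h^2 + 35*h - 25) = h^2 - 6*h + 5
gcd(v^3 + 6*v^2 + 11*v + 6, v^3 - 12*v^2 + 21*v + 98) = v + 2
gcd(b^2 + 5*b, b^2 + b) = b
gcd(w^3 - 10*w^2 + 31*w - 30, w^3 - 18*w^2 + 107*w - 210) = w - 5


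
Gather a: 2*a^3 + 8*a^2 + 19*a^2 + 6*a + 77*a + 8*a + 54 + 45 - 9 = 2*a^3 + 27*a^2 + 91*a + 90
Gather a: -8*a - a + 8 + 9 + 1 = 18 - 9*a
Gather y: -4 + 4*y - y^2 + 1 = -y^2 + 4*y - 3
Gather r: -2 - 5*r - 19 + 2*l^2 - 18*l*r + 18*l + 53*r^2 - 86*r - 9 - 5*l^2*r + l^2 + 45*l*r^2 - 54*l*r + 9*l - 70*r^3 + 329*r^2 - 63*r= 3*l^2 + 27*l - 70*r^3 + r^2*(45*l + 382) + r*(-5*l^2 - 72*l - 154) - 30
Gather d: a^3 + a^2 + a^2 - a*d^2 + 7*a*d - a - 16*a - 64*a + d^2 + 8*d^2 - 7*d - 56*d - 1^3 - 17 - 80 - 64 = a^3 + 2*a^2 - 81*a + d^2*(9 - a) + d*(7*a - 63) - 162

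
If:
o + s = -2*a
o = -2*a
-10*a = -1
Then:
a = 1/10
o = -1/5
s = 0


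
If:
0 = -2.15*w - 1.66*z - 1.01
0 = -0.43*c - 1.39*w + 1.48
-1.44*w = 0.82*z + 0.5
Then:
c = 3.45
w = -0.00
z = -0.60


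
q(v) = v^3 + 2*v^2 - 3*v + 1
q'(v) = 3*v^2 + 4*v - 3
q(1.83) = 8.34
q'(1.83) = 14.37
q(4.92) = 153.75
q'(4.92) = 89.30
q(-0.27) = 1.94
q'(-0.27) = -3.86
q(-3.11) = -0.41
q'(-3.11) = 13.58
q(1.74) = 7.10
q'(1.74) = 13.04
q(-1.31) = 6.11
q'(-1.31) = -3.09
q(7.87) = 588.71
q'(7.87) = 214.29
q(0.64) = 0.16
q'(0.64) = 0.79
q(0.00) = 1.00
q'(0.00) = -3.00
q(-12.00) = -1403.00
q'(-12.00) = 381.00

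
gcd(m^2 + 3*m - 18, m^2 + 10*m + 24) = m + 6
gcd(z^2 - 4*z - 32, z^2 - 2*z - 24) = z + 4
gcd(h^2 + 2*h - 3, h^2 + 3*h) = h + 3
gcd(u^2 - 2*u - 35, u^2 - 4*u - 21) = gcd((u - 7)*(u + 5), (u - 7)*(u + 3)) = u - 7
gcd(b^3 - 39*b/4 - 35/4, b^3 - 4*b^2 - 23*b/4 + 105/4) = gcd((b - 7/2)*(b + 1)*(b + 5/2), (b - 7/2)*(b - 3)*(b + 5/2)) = b^2 - b - 35/4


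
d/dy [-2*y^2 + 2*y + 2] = 2 - 4*y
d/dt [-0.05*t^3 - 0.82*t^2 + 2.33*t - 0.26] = -0.15*t^2 - 1.64*t + 2.33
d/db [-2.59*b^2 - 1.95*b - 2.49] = -5.18*b - 1.95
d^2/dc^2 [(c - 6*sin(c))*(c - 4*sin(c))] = 10*c*sin(c) - 96*sin(c)^2 - 20*cos(c) + 50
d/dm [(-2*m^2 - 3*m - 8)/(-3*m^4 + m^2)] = (-12*m^4 - 27*m^3 - 96*m^2 + 3*m + 16)/(9*m^7 - 6*m^5 + m^3)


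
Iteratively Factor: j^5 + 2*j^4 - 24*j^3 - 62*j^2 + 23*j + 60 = (j + 4)*(j^4 - 2*j^3 - 16*j^2 + 2*j + 15) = (j - 5)*(j + 4)*(j^3 + 3*j^2 - j - 3) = (j - 5)*(j - 1)*(j + 4)*(j^2 + 4*j + 3) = (j - 5)*(j - 1)*(j + 1)*(j + 4)*(j + 3)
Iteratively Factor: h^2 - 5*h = (h - 5)*(h)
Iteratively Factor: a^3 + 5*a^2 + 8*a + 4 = (a + 2)*(a^2 + 3*a + 2) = (a + 1)*(a + 2)*(a + 2)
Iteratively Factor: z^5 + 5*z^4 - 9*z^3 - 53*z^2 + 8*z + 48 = (z + 1)*(z^4 + 4*z^3 - 13*z^2 - 40*z + 48) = (z - 1)*(z + 1)*(z^3 + 5*z^2 - 8*z - 48) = (z - 1)*(z + 1)*(z + 4)*(z^2 + z - 12) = (z - 1)*(z + 1)*(z + 4)^2*(z - 3)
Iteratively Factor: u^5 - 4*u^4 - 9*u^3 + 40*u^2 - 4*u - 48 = (u + 1)*(u^4 - 5*u^3 - 4*u^2 + 44*u - 48) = (u + 1)*(u + 3)*(u^3 - 8*u^2 + 20*u - 16) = (u - 2)*(u + 1)*(u + 3)*(u^2 - 6*u + 8) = (u - 4)*(u - 2)*(u + 1)*(u + 3)*(u - 2)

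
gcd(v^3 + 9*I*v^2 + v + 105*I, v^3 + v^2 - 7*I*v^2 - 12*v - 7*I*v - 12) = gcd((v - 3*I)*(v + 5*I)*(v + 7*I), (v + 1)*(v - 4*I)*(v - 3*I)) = v - 3*I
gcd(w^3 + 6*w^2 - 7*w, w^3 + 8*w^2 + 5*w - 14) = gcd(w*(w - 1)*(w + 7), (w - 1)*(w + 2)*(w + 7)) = w^2 + 6*w - 7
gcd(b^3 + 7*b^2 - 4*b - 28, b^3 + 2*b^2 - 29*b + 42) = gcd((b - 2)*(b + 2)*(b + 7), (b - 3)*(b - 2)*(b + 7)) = b^2 + 5*b - 14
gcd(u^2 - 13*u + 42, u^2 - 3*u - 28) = u - 7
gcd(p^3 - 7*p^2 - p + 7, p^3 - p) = p^2 - 1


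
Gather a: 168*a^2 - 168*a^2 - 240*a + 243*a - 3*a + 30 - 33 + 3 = 0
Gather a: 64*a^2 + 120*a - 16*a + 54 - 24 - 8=64*a^2 + 104*a + 22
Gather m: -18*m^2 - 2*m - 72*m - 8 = -18*m^2 - 74*m - 8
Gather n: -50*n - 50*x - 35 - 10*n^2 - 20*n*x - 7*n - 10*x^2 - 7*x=-10*n^2 + n*(-20*x - 57) - 10*x^2 - 57*x - 35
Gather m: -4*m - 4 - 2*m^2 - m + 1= -2*m^2 - 5*m - 3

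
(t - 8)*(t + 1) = t^2 - 7*t - 8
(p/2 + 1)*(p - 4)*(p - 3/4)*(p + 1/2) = p^4/2 - 9*p^3/8 - 63*p^2/16 + 11*p/8 + 3/2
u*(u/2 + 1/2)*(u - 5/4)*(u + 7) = u^4/2 + 27*u^3/8 - 3*u^2/2 - 35*u/8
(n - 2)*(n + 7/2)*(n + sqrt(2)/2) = n^3 + sqrt(2)*n^2/2 + 3*n^2/2 - 7*n + 3*sqrt(2)*n/4 - 7*sqrt(2)/2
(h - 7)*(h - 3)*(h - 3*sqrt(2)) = h^3 - 10*h^2 - 3*sqrt(2)*h^2 + 21*h + 30*sqrt(2)*h - 63*sqrt(2)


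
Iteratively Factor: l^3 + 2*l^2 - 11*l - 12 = (l + 1)*(l^2 + l - 12) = (l - 3)*(l + 1)*(l + 4)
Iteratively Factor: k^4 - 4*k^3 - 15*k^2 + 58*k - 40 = (k + 4)*(k^3 - 8*k^2 + 17*k - 10) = (k - 1)*(k + 4)*(k^2 - 7*k + 10) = (k - 5)*(k - 1)*(k + 4)*(k - 2)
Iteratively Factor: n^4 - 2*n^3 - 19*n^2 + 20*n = (n - 1)*(n^3 - n^2 - 20*n) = (n - 1)*(n + 4)*(n^2 - 5*n) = n*(n - 1)*(n + 4)*(n - 5)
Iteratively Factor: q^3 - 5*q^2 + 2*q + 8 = (q - 2)*(q^2 - 3*q - 4) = (q - 4)*(q - 2)*(q + 1)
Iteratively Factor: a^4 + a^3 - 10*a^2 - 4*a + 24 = (a + 2)*(a^3 - a^2 - 8*a + 12) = (a - 2)*(a + 2)*(a^2 + a - 6) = (a - 2)^2*(a + 2)*(a + 3)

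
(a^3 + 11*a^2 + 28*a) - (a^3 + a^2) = 10*a^2 + 28*a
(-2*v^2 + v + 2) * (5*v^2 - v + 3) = -10*v^4 + 7*v^3 + 3*v^2 + v + 6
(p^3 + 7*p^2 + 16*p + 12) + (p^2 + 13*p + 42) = p^3 + 8*p^2 + 29*p + 54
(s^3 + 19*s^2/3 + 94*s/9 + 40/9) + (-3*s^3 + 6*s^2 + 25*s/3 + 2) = -2*s^3 + 37*s^2/3 + 169*s/9 + 58/9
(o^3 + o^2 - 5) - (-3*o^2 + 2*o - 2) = o^3 + 4*o^2 - 2*o - 3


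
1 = 1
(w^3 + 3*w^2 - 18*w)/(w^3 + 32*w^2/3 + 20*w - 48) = 3*w*(w - 3)/(3*w^2 + 14*w - 24)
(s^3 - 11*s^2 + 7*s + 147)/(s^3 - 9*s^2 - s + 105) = (s - 7)/(s - 5)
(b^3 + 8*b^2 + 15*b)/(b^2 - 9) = b*(b + 5)/(b - 3)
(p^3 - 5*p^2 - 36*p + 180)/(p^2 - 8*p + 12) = (p^2 + p - 30)/(p - 2)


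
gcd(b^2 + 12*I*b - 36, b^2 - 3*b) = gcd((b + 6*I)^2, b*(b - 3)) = 1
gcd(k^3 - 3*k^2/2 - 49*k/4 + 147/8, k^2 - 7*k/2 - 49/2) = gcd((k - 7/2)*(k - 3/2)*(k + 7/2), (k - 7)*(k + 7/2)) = k + 7/2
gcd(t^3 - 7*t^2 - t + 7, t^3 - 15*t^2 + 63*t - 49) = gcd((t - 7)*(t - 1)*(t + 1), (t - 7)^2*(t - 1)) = t^2 - 8*t + 7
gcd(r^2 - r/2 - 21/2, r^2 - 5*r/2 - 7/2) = r - 7/2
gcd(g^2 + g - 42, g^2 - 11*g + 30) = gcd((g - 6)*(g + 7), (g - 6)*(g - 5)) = g - 6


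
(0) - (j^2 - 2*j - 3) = -j^2 + 2*j + 3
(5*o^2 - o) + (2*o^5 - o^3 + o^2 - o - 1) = 2*o^5 - o^3 + 6*o^2 - 2*o - 1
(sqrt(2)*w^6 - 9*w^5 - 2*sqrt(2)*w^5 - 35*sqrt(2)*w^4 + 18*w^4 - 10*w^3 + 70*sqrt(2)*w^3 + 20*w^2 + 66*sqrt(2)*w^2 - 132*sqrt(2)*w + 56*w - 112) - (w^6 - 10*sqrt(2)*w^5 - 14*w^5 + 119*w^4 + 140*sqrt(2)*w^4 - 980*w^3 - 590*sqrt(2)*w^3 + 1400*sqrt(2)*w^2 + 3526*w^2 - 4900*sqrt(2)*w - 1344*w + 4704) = -w^6 + sqrt(2)*w^6 + 5*w^5 + 8*sqrt(2)*w^5 - 175*sqrt(2)*w^4 - 101*w^4 + 660*sqrt(2)*w^3 + 970*w^3 - 3506*w^2 - 1334*sqrt(2)*w^2 + 1400*w + 4768*sqrt(2)*w - 4816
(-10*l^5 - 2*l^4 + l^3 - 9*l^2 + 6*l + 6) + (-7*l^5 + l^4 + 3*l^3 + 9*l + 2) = -17*l^5 - l^4 + 4*l^3 - 9*l^2 + 15*l + 8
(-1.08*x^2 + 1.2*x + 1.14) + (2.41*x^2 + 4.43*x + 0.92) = 1.33*x^2 + 5.63*x + 2.06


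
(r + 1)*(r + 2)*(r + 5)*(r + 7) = r^4 + 15*r^3 + 73*r^2 + 129*r + 70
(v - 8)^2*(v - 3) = v^3 - 19*v^2 + 112*v - 192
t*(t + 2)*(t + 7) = t^3 + 9*t^2 + 14*t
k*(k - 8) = k^2 - 8*k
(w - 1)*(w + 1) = w^2 - 1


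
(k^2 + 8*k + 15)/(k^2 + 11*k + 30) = (k + 3)/(k + 6)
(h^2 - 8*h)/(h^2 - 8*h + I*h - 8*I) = h/(h + I)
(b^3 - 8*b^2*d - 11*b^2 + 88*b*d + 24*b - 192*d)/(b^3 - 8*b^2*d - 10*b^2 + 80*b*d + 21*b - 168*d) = (b - 8)/(b - 7)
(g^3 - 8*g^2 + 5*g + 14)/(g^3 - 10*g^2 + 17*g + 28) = (g - 2)/(g - 4)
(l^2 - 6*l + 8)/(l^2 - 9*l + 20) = (l - 2)/(l - 5)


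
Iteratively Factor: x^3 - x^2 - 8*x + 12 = (x - 2)*(x^2 + x - 6) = (x - 2)^2*(x + 3)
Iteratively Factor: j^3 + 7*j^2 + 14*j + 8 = (j + 1)*(j^2 + 6*j + 8) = (j + 1)*(j + 2)*(j + 4)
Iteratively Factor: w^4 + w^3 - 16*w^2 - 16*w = (w + 1)*(w^3 - 16*w) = (w + 1)*(w + 4)*(w^2 - 4*w) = (w - 4)*(w + 1)*(w + 4)*(w)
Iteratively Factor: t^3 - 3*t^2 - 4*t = (t - 4)*(t^2 + t) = (t - 4)*(t + 1)*(t)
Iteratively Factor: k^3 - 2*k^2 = (k - 2)*(k^2) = k*(k - 2)*(k)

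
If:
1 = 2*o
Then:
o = 1/2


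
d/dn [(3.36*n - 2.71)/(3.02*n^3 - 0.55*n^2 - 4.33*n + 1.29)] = (-20.2944*n^3 + 26.4006*n^2 - 2.981*n - 7.3999)/(9.1204*n^6 - 3.322*n^5 - 25.8507*n^4 + 12.5546*n^3 + 17.3299*n^2 - 11.1714*n + 1.6641)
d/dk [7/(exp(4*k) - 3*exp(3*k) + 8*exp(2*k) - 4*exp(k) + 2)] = (-28*exp(3*k) + 63*exp(2*k) - 112*exp(k) + 28)*exp(k)/(exp(4*k) - 3*exp(3*k) + 8*exp(2*k) - 4*exp(k) + 2)^2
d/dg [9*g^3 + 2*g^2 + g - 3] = 27*g^2 + 4*g + 1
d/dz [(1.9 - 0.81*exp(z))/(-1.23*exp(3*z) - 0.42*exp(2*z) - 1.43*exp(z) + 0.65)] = (-1.9926*exp(3*z) + 6.6708*exp(2*z) + 1.596*exp(z) + 2.1905)*exp(z)/(1.5129*exp(6*z) + 1.0332*exp(5*z) + 3.6942*exp(4*z) - 0.3978*exp(3*z) + 1.4989*exp(2*z) - 1.859*exp(z) + 0.4225)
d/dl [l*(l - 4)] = 2*l - 4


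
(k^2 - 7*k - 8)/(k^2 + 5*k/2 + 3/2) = 2*(k - 8)/(2*k + 3)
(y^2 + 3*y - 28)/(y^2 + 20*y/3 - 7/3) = 3*(y - 4)/(3*y - 1)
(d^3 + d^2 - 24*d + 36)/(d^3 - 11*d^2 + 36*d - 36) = (d + 6)/(d - 6)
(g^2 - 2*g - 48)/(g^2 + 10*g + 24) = (g - 8)/(g + 4)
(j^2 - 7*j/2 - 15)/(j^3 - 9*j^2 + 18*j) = (j + 5/2)/(j*(j - 3))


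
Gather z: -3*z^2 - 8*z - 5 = -3*z^2 - 8*z - 5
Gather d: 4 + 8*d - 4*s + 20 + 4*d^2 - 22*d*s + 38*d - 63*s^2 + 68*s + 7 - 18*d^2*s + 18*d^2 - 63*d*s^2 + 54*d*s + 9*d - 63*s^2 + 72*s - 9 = d^2*(22 - 18*s) + d*(-63*s^2 + 32*s + 55) - 126*s^2 + 136*s + 22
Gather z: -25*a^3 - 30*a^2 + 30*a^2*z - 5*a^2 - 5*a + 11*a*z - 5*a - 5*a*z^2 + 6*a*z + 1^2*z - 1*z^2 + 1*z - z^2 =-25*a^3 - 35*a^2 - 10*a + z^2*(-5*a - 2) + z*(30*a^2 + 17*a + 2)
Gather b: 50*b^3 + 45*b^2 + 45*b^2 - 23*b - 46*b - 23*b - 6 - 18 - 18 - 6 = 50*b^3 + 90*b^2 - 92*b - 48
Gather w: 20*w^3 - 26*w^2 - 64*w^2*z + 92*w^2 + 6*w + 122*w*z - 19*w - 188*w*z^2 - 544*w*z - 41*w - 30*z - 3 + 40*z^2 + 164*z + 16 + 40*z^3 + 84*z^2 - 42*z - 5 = 20*w^3 + w^2*(66 - 64*z) + w*(-188*z^2 - 422*z - 54) + 40*z^3 + 124*z^2 + 92*z + 8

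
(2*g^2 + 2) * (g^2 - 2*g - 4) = 2*g^4 - 4*g^3 - 6*g^2 - 4*g - 8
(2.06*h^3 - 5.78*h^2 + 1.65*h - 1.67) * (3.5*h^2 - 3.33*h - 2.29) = 7.21*h^5 - 27.0898*h^4 + 20.305*h^3 + 1.8967*h^2 + 1.7826*h + 3.8243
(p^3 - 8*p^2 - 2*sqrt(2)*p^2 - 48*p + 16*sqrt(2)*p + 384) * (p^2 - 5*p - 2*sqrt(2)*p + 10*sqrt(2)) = p^5 - 13*p^4 - 4*sqrt(2)*p^4 + 52*sqrt(2)*p^3 - 64*sqrt(2)*p^2 + 520*p^2 - 1248*sqrt(2)*p - 1600*p + 3840*sqrt(2)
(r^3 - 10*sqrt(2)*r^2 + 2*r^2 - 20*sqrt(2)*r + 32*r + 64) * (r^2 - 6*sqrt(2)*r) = r^5 - 16*sqrt(2)*r^4 + 2*r^4 - 32*sqrt(2)*r^3 + 152*r^3 - 192*sqrt(2)*r^2 + 304*r^2 - 384*sqrt(2)*r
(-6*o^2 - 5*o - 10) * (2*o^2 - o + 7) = -12*o^4 - 4*o^3 - 57*o^2 - 25*o - 70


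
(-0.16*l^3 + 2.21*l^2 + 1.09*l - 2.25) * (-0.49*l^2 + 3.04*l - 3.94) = 0.0784*l^5 - 1.5693*l^4 + 6.8147*l^3 - 4.2913*l^2 - 11.1346*l + 8.865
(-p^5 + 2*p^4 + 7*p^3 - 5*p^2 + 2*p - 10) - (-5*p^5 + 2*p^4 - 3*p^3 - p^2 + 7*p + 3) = 4*p^5 + 10*p^3 - 4*p^2 - 5*p - 13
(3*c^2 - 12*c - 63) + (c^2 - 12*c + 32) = 4*c^2 - 24*c - 31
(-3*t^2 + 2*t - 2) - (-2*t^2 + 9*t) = -t^2 - 7*t - 2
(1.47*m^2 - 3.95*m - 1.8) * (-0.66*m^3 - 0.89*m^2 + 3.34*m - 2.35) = -0.9702*m^5 + 1.2987*m^4 + 9.6133*m^3 - 15.0455*m^2 + 3.2705*m + 4.23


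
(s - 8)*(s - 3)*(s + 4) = s^3 - 7*s^2 - 20*s + 96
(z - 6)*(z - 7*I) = z^2 - 6*z - 7*I*z + 42*I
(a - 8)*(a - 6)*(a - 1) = a^3 - 15*a^2 + 62*a - 48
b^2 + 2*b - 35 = (b - 5)*(b + 7)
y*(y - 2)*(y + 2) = y^3 - 4*y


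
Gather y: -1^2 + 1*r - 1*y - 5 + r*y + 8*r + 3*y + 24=9*r + y*(r + 2) + 18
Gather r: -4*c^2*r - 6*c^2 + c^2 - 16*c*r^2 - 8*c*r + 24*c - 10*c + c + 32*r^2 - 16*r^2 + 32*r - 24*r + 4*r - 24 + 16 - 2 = -5*c^2 + 15*c + r^2*(16 - 16*c) + r*(-4*c^2 - 8*c + 12) - 10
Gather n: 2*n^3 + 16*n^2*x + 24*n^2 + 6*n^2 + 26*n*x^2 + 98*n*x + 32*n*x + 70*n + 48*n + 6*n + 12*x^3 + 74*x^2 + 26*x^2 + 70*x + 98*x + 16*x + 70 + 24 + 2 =2*n^3 + n^2*(16*x + 30) + n*(26*x^2 + 130*x + 124) + 12*x^3 + 100*x^2 + 184*x + 96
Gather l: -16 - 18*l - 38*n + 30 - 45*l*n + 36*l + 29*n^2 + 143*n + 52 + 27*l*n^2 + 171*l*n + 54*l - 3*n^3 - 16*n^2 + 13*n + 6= l*(27*n^2 + 126*n + 72) - 3*n^3 + 13*n^2 + 118*n + 72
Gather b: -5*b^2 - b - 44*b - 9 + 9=-5*b^2 - 45*b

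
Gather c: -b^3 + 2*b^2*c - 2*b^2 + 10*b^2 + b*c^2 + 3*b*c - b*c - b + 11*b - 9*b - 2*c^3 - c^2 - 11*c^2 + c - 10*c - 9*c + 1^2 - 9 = -b^3 + 8*b^2 + b - 2*c^3 + c^2*(b - 12) + c*(2*b^2 + 2*b - 18) - 8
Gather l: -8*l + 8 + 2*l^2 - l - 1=2*l^2 - 9*l + 7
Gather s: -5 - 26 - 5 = -36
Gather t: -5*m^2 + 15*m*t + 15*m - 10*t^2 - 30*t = -5*m^2 + 15*m - 10*t^2 + t*(15*m - 30)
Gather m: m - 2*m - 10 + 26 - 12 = 4 - m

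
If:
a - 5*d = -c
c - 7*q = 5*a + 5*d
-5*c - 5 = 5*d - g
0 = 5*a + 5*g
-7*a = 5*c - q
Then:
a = 35/52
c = -55/52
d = -1/13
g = -35/52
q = -15/26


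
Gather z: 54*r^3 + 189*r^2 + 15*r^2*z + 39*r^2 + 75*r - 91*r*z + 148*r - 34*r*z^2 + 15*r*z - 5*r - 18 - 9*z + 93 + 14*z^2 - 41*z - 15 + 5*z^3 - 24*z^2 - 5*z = 54*r^3 + 228*r^2 + 218*r + 5*z^3 + z^2*(-34*r - 10) + z*(15*r^2 - 76*r - 55) + 60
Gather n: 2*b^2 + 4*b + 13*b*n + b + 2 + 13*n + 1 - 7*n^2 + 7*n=2*b^2 + 5*b - 7*n^2 + n*(13*b + 20) + 3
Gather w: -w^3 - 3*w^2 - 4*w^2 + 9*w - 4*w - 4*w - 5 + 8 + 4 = -w^3 - 7*w^2 + w + 7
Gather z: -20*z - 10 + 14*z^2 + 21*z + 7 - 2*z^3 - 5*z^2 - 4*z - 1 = -2*z^3 + 9*z^2 - 3*z - 4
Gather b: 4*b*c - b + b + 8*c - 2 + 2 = 4*b*c + 8*c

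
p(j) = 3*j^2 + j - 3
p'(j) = 6*j + 1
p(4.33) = 57.58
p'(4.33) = 26.98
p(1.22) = 2.69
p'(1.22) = 8.32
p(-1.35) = 1.12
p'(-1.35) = -7.10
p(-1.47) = 2.01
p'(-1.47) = -7.82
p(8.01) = 197.49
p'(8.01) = 49.06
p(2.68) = 21.23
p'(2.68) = 17.08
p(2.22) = 14.01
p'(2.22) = 14.32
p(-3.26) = 25.62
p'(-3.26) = -18.56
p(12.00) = 441.00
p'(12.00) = 73.00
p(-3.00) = 21.00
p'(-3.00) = -17.00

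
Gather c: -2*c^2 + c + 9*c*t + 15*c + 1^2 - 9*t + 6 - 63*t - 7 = -2*c^2 + c*(9*t + 16) - 72*t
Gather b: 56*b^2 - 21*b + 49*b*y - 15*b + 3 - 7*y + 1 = 56*b^2 + b*(49*y - 36) - 7*y + 4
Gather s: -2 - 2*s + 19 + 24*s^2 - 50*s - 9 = 24*s^2 - 52*s + 8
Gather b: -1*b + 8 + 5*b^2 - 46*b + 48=5*b^2 - 47*b + 56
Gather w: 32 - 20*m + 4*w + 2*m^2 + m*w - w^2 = 2*m^2 - 20*m - w^2 + w*(m + 4) + 32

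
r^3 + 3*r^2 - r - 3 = (r - 1)*(r + 1)*(r + 3)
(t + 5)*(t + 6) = t^2 + 11*t + 30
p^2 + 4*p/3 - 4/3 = (p - 2/3)*(p + 2)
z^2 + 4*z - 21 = (z - 3)*(z + 7)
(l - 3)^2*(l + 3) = l^3 - 3*l^2 - 9*l + 27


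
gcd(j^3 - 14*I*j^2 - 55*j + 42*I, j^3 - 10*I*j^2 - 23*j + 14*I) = j^2 - 8*I*j - 7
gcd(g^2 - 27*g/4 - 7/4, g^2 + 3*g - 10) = 1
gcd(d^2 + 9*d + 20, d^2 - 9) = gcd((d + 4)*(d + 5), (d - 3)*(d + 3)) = 1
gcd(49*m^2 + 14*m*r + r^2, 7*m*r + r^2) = 7*m + r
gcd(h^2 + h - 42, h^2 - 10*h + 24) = h - 6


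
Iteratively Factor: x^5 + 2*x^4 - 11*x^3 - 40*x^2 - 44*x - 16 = (x + 2)*(x^4 - 11*x^2 - 18*x - 8) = (x + 1)*(x + 2)*(x^3 - x^2 - 10*x - 8) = (x + 1)*(x + 2)^2*(x^2 - 3*x - 4) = (x + 1)^2*(x + 2)^2*(x - 4)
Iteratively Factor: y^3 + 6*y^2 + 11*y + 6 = (y + 3)*(y^2 + 3*y + 2) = (y + 2)*(y + 3)*(y + 1)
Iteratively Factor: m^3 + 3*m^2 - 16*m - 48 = (m + 3)*(m^2 - 16) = (m - 4)*(m + 3)*(m + 4)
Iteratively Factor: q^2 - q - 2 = (q + 1)*(q - 2)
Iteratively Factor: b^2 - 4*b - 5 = (b - 5)*(b + 1)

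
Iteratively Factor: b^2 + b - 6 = (b + 3)*(b - 2)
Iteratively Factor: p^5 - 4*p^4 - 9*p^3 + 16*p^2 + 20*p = (p)*(p^4 - 4*p^3 - 9*p^2 + 16*p + 20) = p*(p - 2)*(p^3 - 2*p^2 - 13*p - 10) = p*(p - 2)*(p + 2)*(p^2 - 4*p - 5) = p*(p - 2)*(p + 1)*(p + 2)*(p - 5)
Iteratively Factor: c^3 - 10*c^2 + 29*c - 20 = (c - 5)*(c^2 - 5*c + 4) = (c - 5)*(c - 1)*(c - 4)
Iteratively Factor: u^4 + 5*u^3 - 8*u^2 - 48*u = (u)*(u^3 + 5*u^2 - 8*u - 48) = u*(u + 4)*(u^2 + u - 12) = u*(u - 3)*(u + 4)*(u + 4)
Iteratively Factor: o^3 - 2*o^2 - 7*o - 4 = (o + 1)*(o^2 - 3*o - 4) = (o - 4)*(o + 1)*(o + 1)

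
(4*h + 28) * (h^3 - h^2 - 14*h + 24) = 4*h^4 + 24*h^3 - 84*h^2 - 296*h + 672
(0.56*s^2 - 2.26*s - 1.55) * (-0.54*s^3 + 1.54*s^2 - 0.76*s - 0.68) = -0.3024*s^5 + 2.0828*s^4 - 3.069*s^3 - 1.0502*s^2 + 2.7148*s + 1.054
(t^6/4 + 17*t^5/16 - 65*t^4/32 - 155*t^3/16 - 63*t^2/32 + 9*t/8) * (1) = t^6/4 + 17*t^5/16 - 65*t^4/32 - 155*t^3/16 - 63*t^2/32 + 9*t/8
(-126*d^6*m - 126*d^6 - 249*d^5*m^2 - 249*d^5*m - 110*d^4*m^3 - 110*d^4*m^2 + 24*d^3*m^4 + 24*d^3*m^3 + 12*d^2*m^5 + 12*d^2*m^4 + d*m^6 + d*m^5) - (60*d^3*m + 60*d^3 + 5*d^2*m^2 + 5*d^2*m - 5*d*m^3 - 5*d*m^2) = -126*d^6*m - 126*d^6 - 249*d^5*m^2 - 249*d^5*m - 110*d^4*m^3 - 110*d^4*m^2 + 24*d^3*m^4 + 24*d^3*m^3 - 60*d^3*m - 60*d^3 + 12*d^2*m^5 + 12*d^2*m^4 - 5*d^2*m^2 - 5*d^2*m + d*m^6 + d*m^5 + 5*d*m^3 + 5*d*m^2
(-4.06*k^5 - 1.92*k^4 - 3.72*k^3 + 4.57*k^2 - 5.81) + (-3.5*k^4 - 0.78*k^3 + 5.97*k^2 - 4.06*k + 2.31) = -4.06*k^5 - 5.42*k^4 - 4.5*k^3 + 10.54*k^2 - 4.06*k - 3.5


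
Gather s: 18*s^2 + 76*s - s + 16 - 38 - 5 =18*s^2 + 75*s - 27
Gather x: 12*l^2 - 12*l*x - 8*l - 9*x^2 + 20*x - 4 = 12*l^2 - 8*l - 9*x^2 + x*(20 - 12*l) - 4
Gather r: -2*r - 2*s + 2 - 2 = -2*r - 2*s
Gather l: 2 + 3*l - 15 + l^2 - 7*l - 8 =l^2 - 4*l - 21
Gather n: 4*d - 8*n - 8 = 4*d - 8*n - 8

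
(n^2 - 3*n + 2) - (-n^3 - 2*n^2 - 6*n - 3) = n^3 + 3*n^2 + 3*n + 5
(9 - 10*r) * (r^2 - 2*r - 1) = -10*r^3 + 29*r^2 - 8*r - 9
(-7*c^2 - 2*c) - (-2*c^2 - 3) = -5*c^2 - 2*c + 3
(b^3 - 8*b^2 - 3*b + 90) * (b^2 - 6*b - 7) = b^5 - 14*b^4 + 38*b^3 + 164*b^2 - 519*b - 630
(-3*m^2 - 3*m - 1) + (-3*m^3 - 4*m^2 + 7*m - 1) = -3*m^3 - 7*m^2 + 4*m - 2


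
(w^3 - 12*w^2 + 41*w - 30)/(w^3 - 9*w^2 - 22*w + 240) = (w^2 - 6*w + 5)/(w^2 - 3*w - 40)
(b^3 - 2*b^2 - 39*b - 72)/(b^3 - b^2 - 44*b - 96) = (b + 3)/(b + 4)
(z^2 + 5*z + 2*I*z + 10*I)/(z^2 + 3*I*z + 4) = (z^2 + z*(5 + 2*I) + 10*I)/(z^2 + 3*I*z + 4)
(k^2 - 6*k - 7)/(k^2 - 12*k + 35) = (k + 1)/(k - 5)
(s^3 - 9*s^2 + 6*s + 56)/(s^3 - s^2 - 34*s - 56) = (s - 4)/(s + 4)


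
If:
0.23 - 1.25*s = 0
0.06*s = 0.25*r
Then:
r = 0.04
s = 0.18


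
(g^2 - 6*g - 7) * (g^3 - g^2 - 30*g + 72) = g^5 - 7*g^4 - 31*g^3 + 259*g^2 - 222*g - 504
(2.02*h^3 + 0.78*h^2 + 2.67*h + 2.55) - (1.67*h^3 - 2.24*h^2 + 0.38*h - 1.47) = 0.35*h^3 + 3.02*h^2 + 2.29*h + 4.02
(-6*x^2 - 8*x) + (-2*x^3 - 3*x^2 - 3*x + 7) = -2*x^3 - 9*x^2 - 11*x + 7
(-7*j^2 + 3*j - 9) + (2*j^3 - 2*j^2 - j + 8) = 2*j^3 - 9*j^2 + 2*j - 1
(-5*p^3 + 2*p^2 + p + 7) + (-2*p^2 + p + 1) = -5*p^3 + 2*p + 8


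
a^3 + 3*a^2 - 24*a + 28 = (a - 2)^2*(a + 7)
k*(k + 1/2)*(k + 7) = k^3 + 15*k^2/2 + 7*k/2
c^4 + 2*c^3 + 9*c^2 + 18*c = c*(c + 2)*(c - 3*I)*(c + 3*I)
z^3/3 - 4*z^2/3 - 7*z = z*(z/3 + 1)*(z - 7)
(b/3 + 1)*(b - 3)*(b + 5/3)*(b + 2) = b^4/3 + 11*b^3/9 - 17*b^2/9 - 11*b - 10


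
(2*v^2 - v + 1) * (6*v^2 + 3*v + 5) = 12*v^4 + 13*v^2 - 2*v + 5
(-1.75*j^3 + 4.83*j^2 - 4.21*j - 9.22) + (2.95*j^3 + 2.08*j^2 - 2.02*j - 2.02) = 1.2*j^3 + 6.91*j^2 - 6.23*j - 11.24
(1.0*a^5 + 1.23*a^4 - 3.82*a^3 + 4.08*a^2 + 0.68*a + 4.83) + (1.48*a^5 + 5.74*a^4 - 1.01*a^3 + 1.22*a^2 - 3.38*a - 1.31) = 2.48*a^5 + 6.97*a^4 - 4.83*a^3 + 5.3*a^2 - 2.7*a + 3.52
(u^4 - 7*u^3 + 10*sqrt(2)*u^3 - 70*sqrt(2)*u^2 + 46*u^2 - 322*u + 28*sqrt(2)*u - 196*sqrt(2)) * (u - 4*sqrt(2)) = u^5 - 7*u^4 + 6*sqrt(2)*u^4 - 42*sqrt(2)*u^3 - 34*u^3 - 156*sqrt(2)*u^2 + 238*u^2 - 224*u + 1092*sqrt(2)*u + 1568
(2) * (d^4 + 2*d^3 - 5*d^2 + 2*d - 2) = 2*d^4 + 4*d^3 - 10*d^2 + 4*d - 4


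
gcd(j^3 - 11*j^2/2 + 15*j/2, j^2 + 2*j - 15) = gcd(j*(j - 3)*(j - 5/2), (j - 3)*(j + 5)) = j - 3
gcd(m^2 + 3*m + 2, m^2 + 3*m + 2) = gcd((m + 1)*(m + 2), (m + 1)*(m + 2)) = m^2 + 3*m + 2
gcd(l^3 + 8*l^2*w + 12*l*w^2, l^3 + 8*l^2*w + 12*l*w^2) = l^3 + 8*l^2*w + 12*l*w^2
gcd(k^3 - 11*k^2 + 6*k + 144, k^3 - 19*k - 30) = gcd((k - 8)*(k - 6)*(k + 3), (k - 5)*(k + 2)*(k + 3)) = k + 3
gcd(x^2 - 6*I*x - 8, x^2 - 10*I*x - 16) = x - 2*I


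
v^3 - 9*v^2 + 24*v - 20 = (v - 5)*(v - 2)^2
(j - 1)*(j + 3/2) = j^2 + j/2 - 3/2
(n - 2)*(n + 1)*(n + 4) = n^3 + 3*n^2 - 6*n - 8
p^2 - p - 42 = (p - 7)*(p + 6)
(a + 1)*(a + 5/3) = a^2 + 8*a/3 + 5/3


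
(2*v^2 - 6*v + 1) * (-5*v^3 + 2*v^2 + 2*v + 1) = -10*v^5 + 34*v^4 - 13*v^3 - 8*v^2 - 4*v + 1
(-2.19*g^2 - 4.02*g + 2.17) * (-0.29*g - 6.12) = 0.6351*g^3 + 14.5686*g^2 + 23.9731*g - 13.2804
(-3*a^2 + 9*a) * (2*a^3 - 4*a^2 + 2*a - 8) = -6*a^5 + 30*a^4 - 42*a^3 + 42*a^2 - 72*a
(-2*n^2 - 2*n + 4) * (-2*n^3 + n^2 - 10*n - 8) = 4*n^5 + 2*n^4 + 10*n^3 + 40*n^2 - 24*n - 32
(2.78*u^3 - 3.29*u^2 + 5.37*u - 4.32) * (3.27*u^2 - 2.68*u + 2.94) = 9.0906*u^5 - 18.2087*u^4 + 34.5503*u^3 - 38.1906*u^2 + 27.3654*u - 12.7008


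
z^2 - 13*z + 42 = (z - 7)*(z - 6)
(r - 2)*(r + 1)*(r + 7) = r^3 + 6*r^2 - 9*r - 14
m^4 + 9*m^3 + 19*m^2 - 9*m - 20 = (m - 1)*(m + 1)*(m + 4)*(m + 5)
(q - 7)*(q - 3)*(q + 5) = q^3 - 5*q^2 - 29*q + 105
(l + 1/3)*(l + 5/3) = l^2 + 2*l + 5/9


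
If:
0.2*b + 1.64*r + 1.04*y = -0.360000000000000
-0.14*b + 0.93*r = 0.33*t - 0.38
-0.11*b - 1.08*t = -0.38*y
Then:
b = 0.800049317264125 - 3.21135530006473*y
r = -0.24251764633357*y - 0.31707918503221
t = 0.678934336117704*y - 0.0814865045361609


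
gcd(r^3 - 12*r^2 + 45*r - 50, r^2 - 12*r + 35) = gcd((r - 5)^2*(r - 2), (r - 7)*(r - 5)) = r - 5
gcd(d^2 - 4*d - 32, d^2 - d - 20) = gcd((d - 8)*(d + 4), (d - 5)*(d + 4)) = d + 4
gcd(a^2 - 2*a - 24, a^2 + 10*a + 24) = a + 4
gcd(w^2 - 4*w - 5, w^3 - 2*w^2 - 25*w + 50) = w - 5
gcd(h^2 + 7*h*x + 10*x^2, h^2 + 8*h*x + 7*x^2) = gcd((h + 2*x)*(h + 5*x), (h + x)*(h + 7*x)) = 1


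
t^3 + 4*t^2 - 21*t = t*(t - 3)*(t + 7)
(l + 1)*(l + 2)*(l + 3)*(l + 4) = l^4 + 10*l^3 + 35*l^2 + 50*l + 24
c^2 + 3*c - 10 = (c - 2)*(c + 5)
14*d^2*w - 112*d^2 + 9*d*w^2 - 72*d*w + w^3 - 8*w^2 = (2*d + w)*(7*d + w)*(w - 8)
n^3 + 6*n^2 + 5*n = n*(n + 1)*(n + 5)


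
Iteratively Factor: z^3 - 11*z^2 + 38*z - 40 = (z - 5)*(z^2 - 6*z + 8) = (z - 5)*(z - 2)*(z - 4)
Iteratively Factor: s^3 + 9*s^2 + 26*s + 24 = (s + 4)*(s^2 + 5*s + 6) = (s + 2)*(s + 4)*(s + 3)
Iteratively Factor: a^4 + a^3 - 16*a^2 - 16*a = (a)*(a^3 + a^2 - 16*a - 16) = a*(a + 4)*(a^2 - 3*a - 4) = a*(a - 4)*(a + 4)*(a + 1)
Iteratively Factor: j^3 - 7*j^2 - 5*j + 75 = (j + 3)*(j^2 - 10*j + 25) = (j - 5)*(j + 3)*(j - 5)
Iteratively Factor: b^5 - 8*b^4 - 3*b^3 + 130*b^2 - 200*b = (b)*(b^4 - 8*b^3 - 3*b^2 + 130*b - 200) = b*(b - 2)*(b^3 - 6*b^2 - 15*b + 100) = b*(b - 5)*(b - 2)*(b^2 - b - 20) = b*(b - 5)*(b - 2)*(b + 4)*(b - 5)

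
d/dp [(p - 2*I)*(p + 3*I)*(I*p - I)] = 3*I*p^2 - 2*p*(1 + I) + 1 + 6*I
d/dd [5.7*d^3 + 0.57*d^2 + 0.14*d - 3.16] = 17.1*d^2 + 1.14*d + 0.14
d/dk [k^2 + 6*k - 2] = 2*k + 6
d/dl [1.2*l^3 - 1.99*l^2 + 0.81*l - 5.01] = 3.6*l^2 - 3.98*l + 0.81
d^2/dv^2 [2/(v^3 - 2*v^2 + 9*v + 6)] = 4*((2 - 3*v)*(v^3 - 2*v^2 + 9*v + 6) + (3*v^2 - 4*v + 9)^2)/(v^3 - 2*v^2 + 9*v + 6)^3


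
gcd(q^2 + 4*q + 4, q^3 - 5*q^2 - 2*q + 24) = q + 2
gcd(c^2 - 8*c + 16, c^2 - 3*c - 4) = c - 4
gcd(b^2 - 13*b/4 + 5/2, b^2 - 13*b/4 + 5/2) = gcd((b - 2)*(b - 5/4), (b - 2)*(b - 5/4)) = b^2 - 13*b/4 + 5/2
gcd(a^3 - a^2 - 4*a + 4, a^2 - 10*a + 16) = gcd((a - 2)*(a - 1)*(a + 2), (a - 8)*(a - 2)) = a - 2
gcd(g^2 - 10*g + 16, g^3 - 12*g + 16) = g - 2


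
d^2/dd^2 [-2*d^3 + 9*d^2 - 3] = 18 - 12*d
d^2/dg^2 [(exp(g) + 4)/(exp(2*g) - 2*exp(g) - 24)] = (exp(g) + 6)*exp(g)/(exp(3*g) - 18*exp(2*g) + 108*exp(g) - 216)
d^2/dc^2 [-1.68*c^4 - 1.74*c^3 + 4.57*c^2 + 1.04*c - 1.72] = -20.16*c^2 - 10.44*c + 9.14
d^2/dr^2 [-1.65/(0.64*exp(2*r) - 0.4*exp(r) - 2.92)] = (1.65*(1.28*exp(r) - 0.4)*(2.56*exp(r) - 0.8)*exp(r) + (4.224*exp(r) - 0.66)*(-0.64*exp(2*r) + 0.4*exp(r) + 2.92))*exp(r)/(-0.64*exp(2*r) + 0.4*exp(r) + 2.92)^3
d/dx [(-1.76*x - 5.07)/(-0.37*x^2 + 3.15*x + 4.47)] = (-0.6512*x^2 - 3.7518*x + 8.1033)/(0.1369*x^4 - 2.331*x^3 + 6.6147*x^2 + 28.161*x + 19.9809)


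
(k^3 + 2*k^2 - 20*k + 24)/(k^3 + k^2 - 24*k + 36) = (k - 2)/(k - 3)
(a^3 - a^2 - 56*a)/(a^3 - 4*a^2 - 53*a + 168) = a/(a - 3)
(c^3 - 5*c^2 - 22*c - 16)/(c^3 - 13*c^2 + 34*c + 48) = (c + 2)/(c - 6)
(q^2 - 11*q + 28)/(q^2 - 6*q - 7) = (q - 4)/(q + 1)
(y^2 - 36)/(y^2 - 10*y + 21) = (y^2 - 36)/(y^2 - 10*y + 21)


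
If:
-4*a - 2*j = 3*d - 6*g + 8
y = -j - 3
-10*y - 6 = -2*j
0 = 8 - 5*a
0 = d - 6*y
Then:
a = 8/5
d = -6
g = -19/15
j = -2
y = -1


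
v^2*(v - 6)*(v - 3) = v^4 - 9*v^3 + 18*v^2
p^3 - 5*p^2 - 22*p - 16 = (p - 8)*(p + 1)*(p + 2)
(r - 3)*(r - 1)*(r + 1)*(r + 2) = r^4 - r^3 - 7*r^2 + r + 6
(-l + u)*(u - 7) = -l*u + 7*l + u^2 - 7*u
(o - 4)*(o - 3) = o^2 - 7*o + 12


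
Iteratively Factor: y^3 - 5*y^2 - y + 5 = (y - 5)*(y^2 - 1) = (y - 5)*(y + 1)*(y - 1)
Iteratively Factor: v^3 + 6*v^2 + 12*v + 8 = (v + 2)*(v^2 + 4*v + 4) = (v + 2)^2*(v + 2)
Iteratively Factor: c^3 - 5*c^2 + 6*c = (c - 2)*(c^2 - 3*c) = (c - 3)*(c - 2)*(c)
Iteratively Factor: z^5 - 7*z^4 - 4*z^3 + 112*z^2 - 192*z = (z - 4)*(z^4 - 3*z^3 - 16*z^2 + 48*z) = z*(z - 4)*(z^3 - 3*z^2 - 16*z + 48) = z*(z - 4)*(z + 4)*(z^2 - 7*z + 12) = z*(z - 4)^2*(z + 4)*(z - 3)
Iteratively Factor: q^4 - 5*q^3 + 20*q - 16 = (q - 4)*(q^3 - q^2 - 4*q + 4) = (q - 4)*(q + 2)*(q^2 - 3*q + 2) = (q - 4)*(q - 2)*(q + 2)*(q - 1)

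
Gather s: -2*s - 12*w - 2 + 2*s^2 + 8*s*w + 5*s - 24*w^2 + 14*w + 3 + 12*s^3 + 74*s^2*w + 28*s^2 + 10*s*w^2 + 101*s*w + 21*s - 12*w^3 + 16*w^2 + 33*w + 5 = 12*s^3 + s^2*(74*w + 30) + s*(10*w^2 + 109*w + 24) - 12*w^3 - 8*w^2 + 35*w + 6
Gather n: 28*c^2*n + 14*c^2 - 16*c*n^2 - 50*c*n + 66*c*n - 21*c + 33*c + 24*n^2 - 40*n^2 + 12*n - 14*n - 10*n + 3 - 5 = 14*c^2 + 12*c + n^2*(-16*c - 16) + n*(28*c^2 + 16*c - 12) - 2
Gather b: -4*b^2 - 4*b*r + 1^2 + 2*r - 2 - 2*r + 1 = -4*b^2 - 4*b*r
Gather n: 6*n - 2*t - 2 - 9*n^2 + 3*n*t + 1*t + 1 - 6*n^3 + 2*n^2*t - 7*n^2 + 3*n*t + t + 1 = -6*n^3 + n^2*(2*t - 16) + n*(6*t + 6)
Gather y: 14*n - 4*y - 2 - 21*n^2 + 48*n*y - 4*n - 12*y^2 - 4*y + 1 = -21*n^2 + 10*n - 12*y^2 + y*(48*n - 8) - 1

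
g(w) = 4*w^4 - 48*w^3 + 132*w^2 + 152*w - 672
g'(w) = 16*w^3 - 144*w^2 + 264*w + 152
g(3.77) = 13.20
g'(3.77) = -42.06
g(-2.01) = 10.85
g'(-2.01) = -1090.34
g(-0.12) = -688.26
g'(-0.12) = 118.22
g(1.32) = -339.62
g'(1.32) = 286.37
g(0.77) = -497.20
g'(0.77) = 277.21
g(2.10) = -137.42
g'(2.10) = 219.54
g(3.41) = 18.79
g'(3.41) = 12.22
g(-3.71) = 3789.85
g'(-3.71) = -3626.51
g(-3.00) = 1680.00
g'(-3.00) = -2368.00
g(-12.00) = 182400.00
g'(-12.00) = -51400.00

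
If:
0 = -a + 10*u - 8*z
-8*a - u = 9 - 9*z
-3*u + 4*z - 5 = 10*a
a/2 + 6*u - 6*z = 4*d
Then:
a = -266/715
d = -919/2860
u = 391/715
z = 522/715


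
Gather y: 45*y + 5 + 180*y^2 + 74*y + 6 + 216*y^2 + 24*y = 396*y^2 + 143*y + 11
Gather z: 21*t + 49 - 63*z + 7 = 21*t - 63*z + 56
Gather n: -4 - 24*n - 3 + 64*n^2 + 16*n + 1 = 64*n^2 - 8*n - 6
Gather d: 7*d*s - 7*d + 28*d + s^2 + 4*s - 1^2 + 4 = d*(7*s + 21) + s^2 + 4*s + 3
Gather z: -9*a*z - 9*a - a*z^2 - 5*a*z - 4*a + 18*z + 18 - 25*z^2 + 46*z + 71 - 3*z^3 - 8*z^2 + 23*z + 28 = -13*a - 3*z^3 + z^2*(-a - 33) + z*(87 - 14*a) + 117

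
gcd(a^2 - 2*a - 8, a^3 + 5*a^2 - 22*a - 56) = a^2 - 2*a - 8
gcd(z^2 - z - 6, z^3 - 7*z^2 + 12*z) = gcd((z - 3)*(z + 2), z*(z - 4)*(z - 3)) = z - 3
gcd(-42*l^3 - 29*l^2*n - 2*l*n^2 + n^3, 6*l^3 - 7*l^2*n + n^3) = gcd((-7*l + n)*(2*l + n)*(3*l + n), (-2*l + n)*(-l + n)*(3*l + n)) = 3*l + n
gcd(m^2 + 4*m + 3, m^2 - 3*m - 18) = m + 3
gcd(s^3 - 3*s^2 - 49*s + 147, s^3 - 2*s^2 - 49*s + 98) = s^2 - 49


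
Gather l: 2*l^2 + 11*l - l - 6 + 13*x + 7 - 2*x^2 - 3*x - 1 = 2*l^2 + 10*l - 2*x^2 + 10*x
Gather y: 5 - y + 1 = 6 - y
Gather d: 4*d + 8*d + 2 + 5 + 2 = 12*d + 9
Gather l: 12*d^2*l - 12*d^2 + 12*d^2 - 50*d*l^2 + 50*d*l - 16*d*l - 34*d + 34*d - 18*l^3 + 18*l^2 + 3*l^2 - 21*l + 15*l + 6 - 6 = -18*l^3 + l^2*(21 - 50*d) + l*(12*d^2 + 34*d - 6)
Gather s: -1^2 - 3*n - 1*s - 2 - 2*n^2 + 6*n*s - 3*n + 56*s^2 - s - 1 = -2*n^2 - 6*n + 56*s^2 + s*(6*n - 2) - 4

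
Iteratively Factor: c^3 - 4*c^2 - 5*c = (c)*(c^2 - 4*c - 5) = c*(c + 1)*(c - 5)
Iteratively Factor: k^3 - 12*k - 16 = (k + 2)*(k^2 - 2*k - 8) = (k + 2)^2*(k - 4)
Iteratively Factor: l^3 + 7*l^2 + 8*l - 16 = (l + 4)*(l^2 + 3*l - 4) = (l - 1)*(l + 4)*(l + 4)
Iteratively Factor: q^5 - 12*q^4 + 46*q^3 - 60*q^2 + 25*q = (q - 1)*(q^4 - 11*q^3 + 35*q^2 - 25*q) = q*(q - 1)*(q^3 - 11*q^2 + 35*q - 25) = q*(q - 5)*(q - 1)*(q^2 - 6*q + 5) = q*(q - 5)*(q - 1)^2*(q - 5)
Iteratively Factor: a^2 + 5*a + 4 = (a + 4)*(a + 1)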